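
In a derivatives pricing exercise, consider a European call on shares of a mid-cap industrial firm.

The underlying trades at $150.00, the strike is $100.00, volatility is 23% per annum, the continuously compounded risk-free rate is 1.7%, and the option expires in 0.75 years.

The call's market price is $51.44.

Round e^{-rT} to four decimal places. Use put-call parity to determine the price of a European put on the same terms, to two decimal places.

$0.17

exp(−rT) = exp(−0.017·0.75) = 0.9873
Put-call parity: C − P = S − K·e^(−rT) = 150 − 100·0.9873 = 150 − 98.7300 = 51.2700
P = C − (C − P) = 51.44 − (51.2700) = 0.1700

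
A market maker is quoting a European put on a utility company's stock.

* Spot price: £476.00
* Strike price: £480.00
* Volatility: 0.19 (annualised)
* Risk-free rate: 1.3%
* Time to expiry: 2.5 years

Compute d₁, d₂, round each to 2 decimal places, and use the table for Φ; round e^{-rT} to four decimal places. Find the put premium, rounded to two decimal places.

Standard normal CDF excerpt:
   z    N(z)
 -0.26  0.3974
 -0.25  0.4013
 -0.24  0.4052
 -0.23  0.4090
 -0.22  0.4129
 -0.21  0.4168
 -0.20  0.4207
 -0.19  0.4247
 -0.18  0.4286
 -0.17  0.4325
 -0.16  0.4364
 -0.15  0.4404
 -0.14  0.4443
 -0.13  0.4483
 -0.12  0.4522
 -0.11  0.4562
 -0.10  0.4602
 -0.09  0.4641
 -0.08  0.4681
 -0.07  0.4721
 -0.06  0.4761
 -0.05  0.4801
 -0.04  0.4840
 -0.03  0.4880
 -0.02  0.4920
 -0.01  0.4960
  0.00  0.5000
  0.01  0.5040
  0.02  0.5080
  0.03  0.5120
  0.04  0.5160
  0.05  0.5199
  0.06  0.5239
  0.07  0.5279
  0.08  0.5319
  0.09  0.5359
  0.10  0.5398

£50.60

σ√T = 0.19 × 1.5811 = 0.3004
d₁ = [ln(476/480) + (0.013 + ½·0.19²)·2.5] / (σ√T) = (-0.0084 + 0.0776) / 0.3004 = 0.2305 which rounds to 0.23
d₂ = 0.2305 − 0.3004 = -0.0699 which rounds to -0.07
e^(−rT) = e^(−0.013·2.5) = 0.9680
N(−d₂) = N(0.07) = 0.5279;  N(−d₁) = N(-0.23) = 0.4090
P = 480·0.9680·0.5279 − 476·0.4090 = 245.2835 − 194.6840 = 50.5995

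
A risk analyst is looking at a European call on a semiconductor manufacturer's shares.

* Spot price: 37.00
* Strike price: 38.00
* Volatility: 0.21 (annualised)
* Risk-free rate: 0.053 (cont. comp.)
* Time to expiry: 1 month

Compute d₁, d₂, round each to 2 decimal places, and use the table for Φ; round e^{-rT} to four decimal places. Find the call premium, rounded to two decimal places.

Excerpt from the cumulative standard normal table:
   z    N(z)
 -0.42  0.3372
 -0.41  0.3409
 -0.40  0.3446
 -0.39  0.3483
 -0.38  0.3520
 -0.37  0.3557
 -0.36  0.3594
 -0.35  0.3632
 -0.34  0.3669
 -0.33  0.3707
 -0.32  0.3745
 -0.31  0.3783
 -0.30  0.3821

0.54

σ√T = 0.21·√0.08333 = 0.0606
ln(S/K) + (r + σ²/2)T = ln(37/38) + (0.053 + 0.21²/2)·0.08333 = -0.0267 + 0.0063 = -0.0204
d₁ = -0.0204 / 0.0606 = -0.3367 → -0.34
d₂ = d₁ − σ√T = -0.3367 − 0.0606 = -0.3974 → -0.40
exp(−rT) = exp(−0.053·0.08333) = 0.9956
N(d₁) = N(-0.34) = 0.3669;  N(d₂) = N(-0.40) = 0.3446
C = 37·0.3669 − 38·0.9956·0.3446 = 13.5753 − 13.0372 = 0.5381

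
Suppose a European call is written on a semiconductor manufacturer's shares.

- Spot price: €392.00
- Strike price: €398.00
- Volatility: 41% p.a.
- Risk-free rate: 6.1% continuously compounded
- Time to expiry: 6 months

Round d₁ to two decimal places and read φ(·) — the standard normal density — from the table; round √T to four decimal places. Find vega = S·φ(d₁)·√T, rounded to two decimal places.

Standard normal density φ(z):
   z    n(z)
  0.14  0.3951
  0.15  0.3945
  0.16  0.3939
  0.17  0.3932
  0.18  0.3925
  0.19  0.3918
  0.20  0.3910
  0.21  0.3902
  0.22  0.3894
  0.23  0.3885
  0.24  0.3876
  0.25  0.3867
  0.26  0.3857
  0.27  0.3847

108.38

σ√T = 0.41 × 0.7071 = 0.2899
d₁ = [ln(392/398) + (0.061 + ½·0.41²)·0.5] / (σ√T) = (-0.0152 + 0.0725) / 0.2899 = 0.1978 ≈ 0.20
√T = √0.5 = 0.7071
φ(d₁) = φ(0.20) = 0.3910
vega = S·φ(d₁)·√T = 392·0.3910·0.7071 = 108.3786
(The put has the same vega.)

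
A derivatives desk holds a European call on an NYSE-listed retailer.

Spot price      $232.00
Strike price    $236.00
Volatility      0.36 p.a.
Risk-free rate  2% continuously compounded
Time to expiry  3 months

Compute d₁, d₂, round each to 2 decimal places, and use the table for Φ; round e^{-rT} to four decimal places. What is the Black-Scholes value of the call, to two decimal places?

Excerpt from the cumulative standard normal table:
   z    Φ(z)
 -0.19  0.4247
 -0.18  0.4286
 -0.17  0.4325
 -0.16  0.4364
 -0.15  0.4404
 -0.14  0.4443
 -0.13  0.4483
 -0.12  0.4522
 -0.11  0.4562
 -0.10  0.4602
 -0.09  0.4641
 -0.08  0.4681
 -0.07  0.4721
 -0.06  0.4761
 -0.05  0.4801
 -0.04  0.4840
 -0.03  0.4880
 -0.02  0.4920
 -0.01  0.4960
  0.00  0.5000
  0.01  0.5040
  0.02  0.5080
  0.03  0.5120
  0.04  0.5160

$15.38

σ√T = 0.36·√0.25 = 0.1800
d₁ = [ln(232/236) + (0.02 + ½·0.36²)·0.25] / (σ√T) = (-0.0171 + 0.0212) / 0.1800 = 0.0228 ⇒ 0.02
d₂ = 0.0228 − 0.1800 = -0.1572 ⇒ -0.16
exp(−rT) = exp(−0.02·0.25) = 0.9950
N(d₁) = N(0.02) = 0.5080;  N(d₂) = N(-0.16) = 0.4364
C = 232·0.5080 − 236·0.9950·0.4364 = 117.8560 − 102.4754 = 15.3806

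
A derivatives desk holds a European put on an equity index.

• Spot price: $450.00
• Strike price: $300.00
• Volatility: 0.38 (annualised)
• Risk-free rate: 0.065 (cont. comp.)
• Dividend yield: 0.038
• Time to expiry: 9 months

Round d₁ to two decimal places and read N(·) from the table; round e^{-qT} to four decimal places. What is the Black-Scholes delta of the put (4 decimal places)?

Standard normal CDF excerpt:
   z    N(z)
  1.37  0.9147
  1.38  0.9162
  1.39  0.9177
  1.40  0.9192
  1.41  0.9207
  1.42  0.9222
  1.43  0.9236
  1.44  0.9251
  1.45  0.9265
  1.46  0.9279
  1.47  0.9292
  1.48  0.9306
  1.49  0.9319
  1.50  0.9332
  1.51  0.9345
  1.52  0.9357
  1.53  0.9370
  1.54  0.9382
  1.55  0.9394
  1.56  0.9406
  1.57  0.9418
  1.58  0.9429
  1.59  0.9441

-0.0701

σ√T = 0.38 × 0.8660 = 0.3291
d₁ = [ln(450/300) + (0.065 − 0.038 + 0.38²/2)·0.75] / 0.3291 = [0.4055 + 0.0744] / 0.3291 = 1.4582 ≈ 1.46
N(d₁) = N(1.46) = 0.9279
Δ_put = e^(−qT)·(N(d₁) − 1) = 0.9719·(0.9279 − 1) = -0.0701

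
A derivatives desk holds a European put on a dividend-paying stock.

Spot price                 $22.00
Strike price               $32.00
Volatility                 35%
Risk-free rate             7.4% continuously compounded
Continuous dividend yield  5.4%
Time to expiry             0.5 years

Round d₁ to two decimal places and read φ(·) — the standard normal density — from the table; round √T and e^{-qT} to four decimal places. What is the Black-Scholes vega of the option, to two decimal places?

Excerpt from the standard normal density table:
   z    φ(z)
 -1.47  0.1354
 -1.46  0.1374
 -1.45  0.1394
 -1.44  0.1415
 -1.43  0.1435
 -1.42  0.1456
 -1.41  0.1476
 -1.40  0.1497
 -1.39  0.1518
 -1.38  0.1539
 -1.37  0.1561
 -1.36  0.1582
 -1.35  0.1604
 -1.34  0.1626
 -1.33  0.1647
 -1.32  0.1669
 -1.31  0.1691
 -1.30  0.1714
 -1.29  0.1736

σ√T = 0.35 × 0.7071 = 0.2475
d₁ = [ln(22/32) + (0.074 − 0.054 + ½·0.35²)·0.5] / (σ√T) = (-0.3747 + 0.0406) / 0.2475 = -1.3498 ⇒ -1.35
√T = √0.5 = 0.7071
φ(d₁) = φ(-1.35) = 0.1604
exp(−qT) = exp(−0.054·0.5) = 0.9734
vega = S·exp(−qT)·φ(d₁)·√T = 22·0.9734·0.1604·0.7071 = 2.4288
(The call has the same vega.)

2.43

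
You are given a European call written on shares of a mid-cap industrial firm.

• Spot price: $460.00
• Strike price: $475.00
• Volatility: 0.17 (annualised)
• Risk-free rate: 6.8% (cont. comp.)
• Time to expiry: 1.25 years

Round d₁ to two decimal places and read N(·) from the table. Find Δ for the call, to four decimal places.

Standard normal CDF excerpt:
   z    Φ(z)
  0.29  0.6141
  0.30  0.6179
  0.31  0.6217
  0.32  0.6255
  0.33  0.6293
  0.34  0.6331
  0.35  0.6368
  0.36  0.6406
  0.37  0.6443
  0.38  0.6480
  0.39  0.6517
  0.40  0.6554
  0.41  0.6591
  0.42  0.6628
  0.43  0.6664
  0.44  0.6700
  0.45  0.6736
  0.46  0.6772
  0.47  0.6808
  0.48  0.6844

σ√T = 0.17 × 1.1180 = 0.1901
d₁ = [ln(460/475) + (0.068 + 0.17²/2)·1.25] / 0.1901 = [-0.0321 + 0.1031] / 0.1901 = 0.3734 → 0.37
N(d₁) = N(0.37) = 0.6443
Δ_call = N(d₁) = 0.6443

0.6443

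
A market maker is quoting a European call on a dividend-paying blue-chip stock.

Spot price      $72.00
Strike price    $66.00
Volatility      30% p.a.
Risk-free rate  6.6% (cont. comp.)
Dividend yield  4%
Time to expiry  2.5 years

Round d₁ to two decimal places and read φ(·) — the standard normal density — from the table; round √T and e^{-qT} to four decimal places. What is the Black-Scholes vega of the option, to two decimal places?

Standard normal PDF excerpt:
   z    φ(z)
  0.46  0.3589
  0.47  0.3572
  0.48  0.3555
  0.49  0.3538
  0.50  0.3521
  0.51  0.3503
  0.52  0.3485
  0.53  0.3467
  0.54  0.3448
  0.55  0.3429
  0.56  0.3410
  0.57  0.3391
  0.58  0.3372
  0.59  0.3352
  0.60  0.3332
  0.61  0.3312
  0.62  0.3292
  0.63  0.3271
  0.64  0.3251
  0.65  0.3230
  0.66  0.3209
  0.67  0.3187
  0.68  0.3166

σ√T = 0.3 × 1.5811 = 0.4743
ln(S/K) + (r − q + σ²/2)T = ln(72/66) + (0.066 − 0.04 + 0.3²/2)·2.5 = 0.0870 + 0.1775 = 0.2645
d₁ = 0.2645 / 0.4743 = 0.5576 ≈ 0.56
√T = √2.5 = 1.5811
φ(d₁) = φ(0.56) = 0.3410
e^(−qT) = e^(−0.04·2.5) = 0.9048
vega = S·e^(−qT)·φ(d₁)·√T = 72·0.9048·0.3410·1.5811 = 35.1236

35.12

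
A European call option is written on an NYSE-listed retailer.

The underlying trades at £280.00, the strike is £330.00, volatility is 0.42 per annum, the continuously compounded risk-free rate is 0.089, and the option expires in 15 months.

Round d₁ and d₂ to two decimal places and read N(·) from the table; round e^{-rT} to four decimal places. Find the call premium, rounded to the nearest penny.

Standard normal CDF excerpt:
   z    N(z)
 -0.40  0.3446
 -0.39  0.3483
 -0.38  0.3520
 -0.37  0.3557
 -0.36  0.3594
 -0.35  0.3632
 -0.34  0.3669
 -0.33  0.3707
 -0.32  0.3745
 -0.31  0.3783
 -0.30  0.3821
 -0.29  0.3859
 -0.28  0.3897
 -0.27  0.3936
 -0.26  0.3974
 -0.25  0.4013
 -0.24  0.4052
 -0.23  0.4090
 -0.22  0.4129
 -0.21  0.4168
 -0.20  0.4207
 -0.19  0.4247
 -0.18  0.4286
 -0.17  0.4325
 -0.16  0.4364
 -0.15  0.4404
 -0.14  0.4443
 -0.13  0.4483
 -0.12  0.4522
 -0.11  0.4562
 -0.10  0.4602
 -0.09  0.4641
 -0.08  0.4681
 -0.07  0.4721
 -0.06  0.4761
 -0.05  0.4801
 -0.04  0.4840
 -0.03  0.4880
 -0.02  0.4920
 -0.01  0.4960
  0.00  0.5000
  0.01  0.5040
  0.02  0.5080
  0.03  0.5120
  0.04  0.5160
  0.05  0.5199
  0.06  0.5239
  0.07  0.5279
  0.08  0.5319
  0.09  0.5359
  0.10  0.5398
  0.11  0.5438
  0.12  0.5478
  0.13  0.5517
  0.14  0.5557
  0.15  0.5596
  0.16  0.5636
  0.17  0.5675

£46.15

T = 1.25;  σ√T = 0.4696
ln(S/K) + (r + σ²/2)T = ln(280/330) + (0.089 + 0.42²/2)·1.25 = -0.1643 + 0.2215 = 0.0572
d₁ = 0.0572 / 0.4696 = 0.1218 which rounds to 0.12
d₂ = d₁ − σ√T = 0.1218 − 0.4696 = -0.3478 which rounds to -0.35
e^(−rT) = e^(−0.089·1.25) = 0.8947
C = 280·N(0.12) − 330·0.8947·N(-0.35) = 280·0.5478 − 330·0.8947·0.3632 = 153.3840 − 107.2352 = 46.1488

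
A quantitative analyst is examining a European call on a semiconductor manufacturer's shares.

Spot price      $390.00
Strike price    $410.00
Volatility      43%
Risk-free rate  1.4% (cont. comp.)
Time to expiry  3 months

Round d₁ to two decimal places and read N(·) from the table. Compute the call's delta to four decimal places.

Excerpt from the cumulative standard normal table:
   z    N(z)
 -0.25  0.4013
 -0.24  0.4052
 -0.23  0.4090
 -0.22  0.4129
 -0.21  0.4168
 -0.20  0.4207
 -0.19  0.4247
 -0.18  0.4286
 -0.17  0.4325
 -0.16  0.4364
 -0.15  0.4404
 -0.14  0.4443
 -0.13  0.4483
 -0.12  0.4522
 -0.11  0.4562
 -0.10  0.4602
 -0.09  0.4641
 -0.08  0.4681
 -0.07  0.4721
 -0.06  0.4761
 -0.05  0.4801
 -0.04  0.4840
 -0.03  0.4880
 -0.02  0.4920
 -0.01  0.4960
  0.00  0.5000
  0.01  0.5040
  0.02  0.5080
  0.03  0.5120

0.4562

σ√T = 0.43·√0.25 = 0.2150
d₁ = [ln(390/410) + (0.014 + 0.43²/2)·0.25] / 0.2150 = [-0.0500 + 0.0266] / 0.2150 = -0.1088 → -0.11
N(d₁) = N(-0.11) = 0.4562
Δ_call = N(d₁) = 0.4562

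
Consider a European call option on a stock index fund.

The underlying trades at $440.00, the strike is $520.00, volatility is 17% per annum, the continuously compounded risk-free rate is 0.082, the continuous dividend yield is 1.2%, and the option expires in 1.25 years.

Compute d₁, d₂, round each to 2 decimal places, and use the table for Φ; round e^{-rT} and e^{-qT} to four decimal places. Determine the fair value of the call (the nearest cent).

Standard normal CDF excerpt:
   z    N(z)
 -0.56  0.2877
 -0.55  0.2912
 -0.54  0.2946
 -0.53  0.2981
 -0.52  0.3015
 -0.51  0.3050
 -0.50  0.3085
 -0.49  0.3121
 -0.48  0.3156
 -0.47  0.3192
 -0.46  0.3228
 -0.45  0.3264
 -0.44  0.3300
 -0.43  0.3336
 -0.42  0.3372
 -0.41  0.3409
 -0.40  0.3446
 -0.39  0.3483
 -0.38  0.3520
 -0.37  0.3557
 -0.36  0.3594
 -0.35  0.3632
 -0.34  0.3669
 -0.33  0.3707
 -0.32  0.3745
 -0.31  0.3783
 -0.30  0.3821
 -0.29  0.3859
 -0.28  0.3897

$19.17

T = 1.25;  σ√T = 0.1901
d₁ = [ln(440/520) + (0.082 − 0.012 + 0.17²/2)·1.25] / 0.1901 = [-0.1671 + 0.1056] / 0.1901 = -0.3235 ⇒ -0.32
d₂ = d₁ − σ√T = -0.3235 − 0.1901 = -0.5136 ⇒ -0.51
exp(−qT) = exp(−0.012·1.25) = 0.9851;  exp(−rT) = exp(−0.082·1.25) = 0.9026
C = 440·0.9851·N(-0.32) − 520·0.9026·N(-0.51) = 440·0.9851·0.3745 − 520·0.9026·0.3050 = 162.3248 − 143.1524 = 19.1724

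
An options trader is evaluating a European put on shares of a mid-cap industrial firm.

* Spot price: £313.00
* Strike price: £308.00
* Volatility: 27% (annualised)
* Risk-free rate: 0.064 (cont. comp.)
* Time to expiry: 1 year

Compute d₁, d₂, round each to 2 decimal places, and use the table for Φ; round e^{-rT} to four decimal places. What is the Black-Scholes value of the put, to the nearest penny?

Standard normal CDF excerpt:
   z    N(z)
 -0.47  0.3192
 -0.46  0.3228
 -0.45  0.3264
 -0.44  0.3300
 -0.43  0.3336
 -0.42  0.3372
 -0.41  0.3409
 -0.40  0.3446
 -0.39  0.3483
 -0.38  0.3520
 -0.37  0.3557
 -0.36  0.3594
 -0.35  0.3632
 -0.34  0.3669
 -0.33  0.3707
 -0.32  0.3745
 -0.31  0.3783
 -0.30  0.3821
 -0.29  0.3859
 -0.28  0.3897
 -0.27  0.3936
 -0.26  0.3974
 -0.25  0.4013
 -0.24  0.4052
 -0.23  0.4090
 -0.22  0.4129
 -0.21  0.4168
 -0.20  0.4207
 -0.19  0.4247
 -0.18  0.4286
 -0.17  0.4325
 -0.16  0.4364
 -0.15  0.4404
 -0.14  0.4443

T = 1;  σ√T = 0.2700
ln(S/K) + (r + σ²/2)T = ln(313/308) + (0.064 + 0.27²/2)·1 = 0.0161 + 0.1005 = 0.1166
d₁ = 0.1166 / 0.2700 = 0.4317 which rounds to 0.43
d₂ = d₁ − σ√T = 0.4317 − 0.2700 = 0.1617 which rounds to 0.16
e^(−rT) = e^(−0.064·1) = 0.9380
P = 308·0.9380·N(-0.16) − 313·N(-0.43) = 308·0.9380·0.4364 − 313·0.3336 = 126.0777 − 104.4168 = 21.6609

£21.66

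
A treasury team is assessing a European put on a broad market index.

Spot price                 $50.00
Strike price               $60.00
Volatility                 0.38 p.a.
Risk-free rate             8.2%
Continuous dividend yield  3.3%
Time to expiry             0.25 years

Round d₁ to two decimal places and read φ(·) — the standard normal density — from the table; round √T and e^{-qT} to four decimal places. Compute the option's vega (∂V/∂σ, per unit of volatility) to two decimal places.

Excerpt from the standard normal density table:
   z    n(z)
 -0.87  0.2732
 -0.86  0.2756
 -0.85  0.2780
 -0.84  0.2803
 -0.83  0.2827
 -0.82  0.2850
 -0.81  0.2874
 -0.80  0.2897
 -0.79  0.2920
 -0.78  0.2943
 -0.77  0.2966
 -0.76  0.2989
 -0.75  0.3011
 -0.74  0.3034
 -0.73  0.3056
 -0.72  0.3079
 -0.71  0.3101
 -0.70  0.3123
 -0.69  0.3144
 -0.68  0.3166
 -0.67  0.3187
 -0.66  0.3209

7.18

σ√T = 0.38 × 0.5000 = 0.1900
ln(S/K) + (r − q + σ²/2)T = ln(50/60) + (0.082 − 0.033 + 0.38²/2)·0.25 = -0.1823 + 0.0303 = -0.1520
d₁ = -0.1520 / 0.1900 = -0.8001 → -0.80
√T = √0.25 = 0.5000
φ(d₁) = φ(-0.80) = 0.2897
exp(−qT) = exp(−0.033·0.25) = 0.9918
vega = S·exp(−qT)·φ(d₁)·√T = 50·0.9918·0.2897·0.5000 = 7.1831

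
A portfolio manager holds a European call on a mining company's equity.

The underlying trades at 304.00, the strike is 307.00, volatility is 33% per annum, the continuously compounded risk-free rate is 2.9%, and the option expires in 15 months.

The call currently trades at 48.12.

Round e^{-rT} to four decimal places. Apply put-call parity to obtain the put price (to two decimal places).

exp(−rT) = exp(−0.029·1.25) = 0.9644
Put-call parity: C − P = S − K·e^(−rT) = 304 − 307·0.9644 = 304 − 296.0708 = 7.9292
P = C − (C − P) = 48.12 − (7.9292) = 40.1908

40.19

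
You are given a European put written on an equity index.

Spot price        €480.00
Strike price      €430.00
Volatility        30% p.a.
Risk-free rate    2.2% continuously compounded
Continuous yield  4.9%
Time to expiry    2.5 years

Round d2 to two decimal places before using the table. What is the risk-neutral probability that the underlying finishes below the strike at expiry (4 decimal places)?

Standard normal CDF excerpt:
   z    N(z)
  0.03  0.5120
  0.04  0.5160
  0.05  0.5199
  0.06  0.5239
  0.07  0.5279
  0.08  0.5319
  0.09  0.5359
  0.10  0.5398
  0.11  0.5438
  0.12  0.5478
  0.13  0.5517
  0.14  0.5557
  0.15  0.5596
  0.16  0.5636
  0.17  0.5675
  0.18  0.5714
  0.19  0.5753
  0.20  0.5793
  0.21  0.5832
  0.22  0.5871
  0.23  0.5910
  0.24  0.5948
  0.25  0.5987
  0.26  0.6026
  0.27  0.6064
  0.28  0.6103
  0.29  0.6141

0.5596

σ√T = 0.3 × 1.5811 = 0.4743
d₁ = [ln(480/430) + (0.022 − 0.049 + 0.3²/2)·2.5] / 0.4743 = [0.1100 + 0.0450] / 0.4743 = 0.3268 → 0.33
d₂ = d₁ − σ√T = 0.3268 − 0.4743 = -0.1476 → -0.15
Risk-neutral Pr[S_T < K] = N(−d₂) = N(0.15) = 0.5596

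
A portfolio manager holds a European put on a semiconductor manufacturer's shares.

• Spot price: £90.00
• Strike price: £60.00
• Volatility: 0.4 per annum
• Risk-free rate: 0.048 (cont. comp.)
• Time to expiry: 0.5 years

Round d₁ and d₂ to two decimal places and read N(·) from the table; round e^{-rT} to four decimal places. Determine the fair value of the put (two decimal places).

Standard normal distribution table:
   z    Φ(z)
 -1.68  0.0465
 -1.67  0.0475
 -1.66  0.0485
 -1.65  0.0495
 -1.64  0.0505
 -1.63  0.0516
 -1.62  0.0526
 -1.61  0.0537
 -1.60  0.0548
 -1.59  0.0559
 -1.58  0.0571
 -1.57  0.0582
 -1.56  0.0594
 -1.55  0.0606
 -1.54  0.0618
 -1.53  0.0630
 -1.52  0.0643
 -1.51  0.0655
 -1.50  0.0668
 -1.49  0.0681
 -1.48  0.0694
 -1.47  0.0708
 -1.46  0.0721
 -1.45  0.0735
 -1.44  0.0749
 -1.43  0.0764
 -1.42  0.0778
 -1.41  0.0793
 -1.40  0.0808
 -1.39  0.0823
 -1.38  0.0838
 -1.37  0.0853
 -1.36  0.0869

σ√T = 0.4 × 0.7071 = 0.2828
d₁ = [ln(90/60) + (0.048 + 0.4²/2)·0.5] / 0.2828 = [0.4055 + 0.0640] / 0.2828 = 1.6598 ≈ 1.66
d₂ = d₁ − σ√T = 1.6598 − 0.2828 = 1.3770 ≈ 1.38
e^(−rT) = e^(−0.048·0.5) = 0.9763
N(−d₂) = N(-1.38) = 0.0838;  N(−d₁) = N(-1.66) = 0.0485
P = 60·0.9763·0.0838 − 90·0.0485 = 4.9088 − 4.3650 = 0.5438

£0.54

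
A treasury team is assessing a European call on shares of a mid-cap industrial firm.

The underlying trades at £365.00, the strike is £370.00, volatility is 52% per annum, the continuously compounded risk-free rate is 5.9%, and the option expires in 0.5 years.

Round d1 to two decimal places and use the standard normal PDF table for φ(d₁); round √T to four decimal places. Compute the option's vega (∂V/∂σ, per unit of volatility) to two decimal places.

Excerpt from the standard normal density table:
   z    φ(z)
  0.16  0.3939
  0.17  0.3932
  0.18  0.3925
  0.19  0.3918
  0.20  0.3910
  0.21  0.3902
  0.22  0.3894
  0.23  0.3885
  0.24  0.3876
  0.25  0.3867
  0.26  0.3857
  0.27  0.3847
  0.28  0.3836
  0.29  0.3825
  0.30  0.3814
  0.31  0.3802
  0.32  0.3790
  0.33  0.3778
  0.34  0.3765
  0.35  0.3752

σ√T = 0.52 × 0.7071 = 0.3677
ln(S/K) + (r + σ²/2)T = ln(365/370) + (0.059 + 0.52²/2)·0.5 = -0.0136 + 0.0971 = 0.0835
d₁ = 0.0835 / 0.3677 = 0.2271 ⇒ 0.23
√T = √0.5 = 0.7071
φ(d₁) = φ(0.23) = 0.3885
vega = S·φ(d₁)·√T = 365·0.3885·0.7071 = 100.2685

100.27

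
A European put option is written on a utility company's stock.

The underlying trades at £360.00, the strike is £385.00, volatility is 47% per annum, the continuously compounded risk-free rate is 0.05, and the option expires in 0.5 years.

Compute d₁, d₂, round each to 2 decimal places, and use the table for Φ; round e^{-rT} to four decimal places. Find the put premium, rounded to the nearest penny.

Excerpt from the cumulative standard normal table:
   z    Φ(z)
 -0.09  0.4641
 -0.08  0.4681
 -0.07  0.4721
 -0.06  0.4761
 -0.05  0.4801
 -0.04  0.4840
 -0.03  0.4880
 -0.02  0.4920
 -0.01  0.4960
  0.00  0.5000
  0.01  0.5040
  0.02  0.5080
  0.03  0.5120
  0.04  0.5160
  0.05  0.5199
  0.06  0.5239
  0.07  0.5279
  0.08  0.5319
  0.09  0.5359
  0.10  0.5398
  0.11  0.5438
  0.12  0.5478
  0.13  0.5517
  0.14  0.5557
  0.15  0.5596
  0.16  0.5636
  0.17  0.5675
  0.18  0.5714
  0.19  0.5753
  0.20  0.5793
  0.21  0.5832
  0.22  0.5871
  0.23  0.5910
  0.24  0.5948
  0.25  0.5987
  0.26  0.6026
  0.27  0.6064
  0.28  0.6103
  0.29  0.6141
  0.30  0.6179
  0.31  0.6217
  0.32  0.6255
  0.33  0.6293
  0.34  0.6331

T = 0.5;  σ√T = 0.3323
ln(S/K) + (r + σ²/2)T = ln(360/385) + (0.05 + 0.47²/2)·0.5 = -0.0671 + 0.0802 = 0.0131
d₁ = 0.0131 / 0.3323 = 0.0394 which rounds to 0.04
d₂ = d₁ − σ√T = 0.0394 − 0.3323 = -0.2930 which rounds to -0.29
exp(−rT) = exp(−0.05·0.5) = 0.9753
N(−d₂) = N(0.29) = 0.6141;  N(−d₁) = N(-0.04) = 0.4840
P = 385·0.9753·0.6141 − 360·0.4840 = 230.5887 − 174.2400 = 56.3487

£56.35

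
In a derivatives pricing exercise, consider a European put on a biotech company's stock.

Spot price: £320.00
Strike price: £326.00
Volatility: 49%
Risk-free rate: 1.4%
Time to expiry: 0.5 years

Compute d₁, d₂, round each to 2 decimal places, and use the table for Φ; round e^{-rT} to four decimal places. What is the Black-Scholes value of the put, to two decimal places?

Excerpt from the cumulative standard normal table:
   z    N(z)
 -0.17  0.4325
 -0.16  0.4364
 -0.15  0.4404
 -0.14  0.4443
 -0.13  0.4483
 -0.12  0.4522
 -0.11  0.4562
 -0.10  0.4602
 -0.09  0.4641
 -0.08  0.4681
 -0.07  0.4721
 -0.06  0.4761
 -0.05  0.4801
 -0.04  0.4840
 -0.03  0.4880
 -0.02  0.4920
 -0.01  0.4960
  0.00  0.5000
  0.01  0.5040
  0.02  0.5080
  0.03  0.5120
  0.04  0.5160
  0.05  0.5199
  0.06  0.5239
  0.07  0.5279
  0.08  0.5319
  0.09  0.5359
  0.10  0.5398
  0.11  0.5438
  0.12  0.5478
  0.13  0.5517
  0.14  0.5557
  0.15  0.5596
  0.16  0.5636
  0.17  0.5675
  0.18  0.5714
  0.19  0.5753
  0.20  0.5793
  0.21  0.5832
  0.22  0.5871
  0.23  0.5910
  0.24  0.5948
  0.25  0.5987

£46.62

T = 0.5;  σ√T = 0.3465
d₁ = [ln(320/326) + (0.014 + 0.49²/2)·0.5] / 0.3465 = [-0.0186 + 0.0670] / 0.3465 = 0.1398 ≈ 0.14
d₂ = d₁ − σ√T = 0.1398 − 0.3465 = -0.2067 ≈ -0.21
exp(−rT) = exp(−0.014·0.5) = 0.9930
P = 326·0.9930·N(0.21) − 320·N(-0.14) = 326·0.9930·0.5832 − 320·0.4443 = 188.7923 − 142.1760 = 46.6163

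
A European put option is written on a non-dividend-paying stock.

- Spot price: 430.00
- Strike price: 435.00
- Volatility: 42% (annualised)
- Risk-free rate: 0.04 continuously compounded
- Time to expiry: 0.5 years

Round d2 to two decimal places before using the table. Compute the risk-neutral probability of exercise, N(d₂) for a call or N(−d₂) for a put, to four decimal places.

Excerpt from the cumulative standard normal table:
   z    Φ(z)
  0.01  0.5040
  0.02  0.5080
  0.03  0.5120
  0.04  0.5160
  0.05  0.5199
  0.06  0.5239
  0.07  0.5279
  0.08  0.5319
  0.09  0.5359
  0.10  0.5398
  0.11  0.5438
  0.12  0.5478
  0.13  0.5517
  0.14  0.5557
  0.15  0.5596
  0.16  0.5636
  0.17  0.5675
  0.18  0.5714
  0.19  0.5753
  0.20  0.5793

T = 0.5;  σ√T = 0.2970
d₁ = [ln(430/435) + (0.04 + 0.42²/2)·0.5] / 0.2970 = [-0.0116 + 0.0641] / 0.2970 = 0.1769 which rounds to 0.18
d₂ = d₁ − σ√T = 0.1769 − 0.2970 = -0.1201 which rounds to -0.12
Risk-neutral Pr[S_T < K] = N(−d₂) = N(0.12) = 0.5478

0.5478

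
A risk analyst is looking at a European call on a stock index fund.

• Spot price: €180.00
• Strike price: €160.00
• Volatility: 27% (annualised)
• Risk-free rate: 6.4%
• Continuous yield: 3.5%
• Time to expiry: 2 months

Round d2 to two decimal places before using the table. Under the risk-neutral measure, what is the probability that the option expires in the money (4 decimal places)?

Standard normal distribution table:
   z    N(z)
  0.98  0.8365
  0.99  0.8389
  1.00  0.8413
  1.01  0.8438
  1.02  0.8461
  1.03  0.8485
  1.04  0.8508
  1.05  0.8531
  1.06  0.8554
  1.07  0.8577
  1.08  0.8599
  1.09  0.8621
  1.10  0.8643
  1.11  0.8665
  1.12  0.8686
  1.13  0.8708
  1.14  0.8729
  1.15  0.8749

0.8554

T = 0.1667;  σ√T = 0.1102
ln(S/K) + (r − q + σ²/2)T = ln(180/160) + (0.064 − 0.035 + 0.27²/2)·0.1667 = 0.1178 + 0.0109 = 0.1287
d₁ = 0.1287 / 0.1102 = 1.1675 → 1.17
d₂ = d₁ − σ√T = 1.1675 − 0.1102 = 1.0573 → 1.06
Pr(exercise) under Q = N(d₂) = 0.8554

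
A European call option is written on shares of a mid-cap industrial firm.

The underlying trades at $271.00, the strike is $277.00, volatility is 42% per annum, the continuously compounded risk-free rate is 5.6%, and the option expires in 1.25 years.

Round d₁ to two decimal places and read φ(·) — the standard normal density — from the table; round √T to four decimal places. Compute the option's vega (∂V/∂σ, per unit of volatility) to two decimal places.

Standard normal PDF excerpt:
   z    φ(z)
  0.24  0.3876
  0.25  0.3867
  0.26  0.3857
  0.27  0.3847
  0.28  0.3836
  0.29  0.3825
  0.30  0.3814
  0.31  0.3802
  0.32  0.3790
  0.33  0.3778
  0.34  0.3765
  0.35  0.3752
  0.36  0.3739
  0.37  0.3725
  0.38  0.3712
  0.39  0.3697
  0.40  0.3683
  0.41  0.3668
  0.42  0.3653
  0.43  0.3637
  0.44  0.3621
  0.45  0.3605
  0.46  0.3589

σ√T = 0.42 × 1.1180 = 0.4696
d₁ = [ln(271/277) + (0.056 + ½·0.42²)·1.25] / (σ√T) = (-0.0219 + 0.1802) / 0.4696 = 0.3372 ⇒ 0.34
√T = √1.25 = 1.1180
φ(d₁) = φ(0.34) = 0.3765
vega = S·φ(d₁)·√T = 271·0.3765·1.1180 = 114.0712

114.07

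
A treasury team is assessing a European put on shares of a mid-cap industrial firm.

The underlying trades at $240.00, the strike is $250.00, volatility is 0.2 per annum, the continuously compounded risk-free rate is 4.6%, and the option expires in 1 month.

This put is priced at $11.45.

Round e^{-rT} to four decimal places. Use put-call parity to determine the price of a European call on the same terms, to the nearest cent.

exp(−rT) = exp(−0.046·0.08333) = 0.9962
Put-call parity: C − P = S − K·e^(−rT) = 240 − 250·0.9962 = 240 − 249.0500 = -9.0500
C = P + (C − P) = 11.45 + (-9.0500) = 2.4000

$2.40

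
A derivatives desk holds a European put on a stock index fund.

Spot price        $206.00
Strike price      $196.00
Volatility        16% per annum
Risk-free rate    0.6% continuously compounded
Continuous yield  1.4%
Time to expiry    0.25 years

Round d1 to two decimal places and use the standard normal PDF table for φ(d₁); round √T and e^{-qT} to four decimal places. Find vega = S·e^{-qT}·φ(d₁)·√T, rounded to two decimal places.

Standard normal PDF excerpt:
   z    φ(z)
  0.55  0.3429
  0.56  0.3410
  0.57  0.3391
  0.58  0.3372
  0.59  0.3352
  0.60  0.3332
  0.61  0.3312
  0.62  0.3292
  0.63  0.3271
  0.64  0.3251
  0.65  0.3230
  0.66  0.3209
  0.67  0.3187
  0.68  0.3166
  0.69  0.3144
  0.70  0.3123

σ√T = 0.16·√0.25 = 0.0800
d₁ = [ln(206/196) + (0.006 − 0.014 + 0.16²/2)·0.25] / 0.0800 = [0.0498 + 0.0012] / 0.0800 = 0.6370 ⇒ 0.64
√T = √0.25 = 0.5000
φ(d₁) = φ(0.64) = 0.3251
e^(−qT) = e^(−0.014·0.25) = 0.9965
vega = S·e^(−qT)·φ(d₁)·√T = 206·0.9965·0.3251·0.5000 = 33.3681
(The call has the same vega.)

33.37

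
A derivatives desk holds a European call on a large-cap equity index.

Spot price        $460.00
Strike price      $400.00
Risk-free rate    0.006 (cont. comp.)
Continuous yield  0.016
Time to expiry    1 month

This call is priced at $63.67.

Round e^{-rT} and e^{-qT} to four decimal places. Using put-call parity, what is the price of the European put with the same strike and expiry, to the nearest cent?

e^(−qT) = e^(−0.016·0.08333) = 0.9987;  e^(−rT) = e^(−0.006·0.08333) = 0.9995
Put-call parity: C − P = S·e^(−qT) − K·e^(−rT) = 460·0.9987 − 400·0.9995 = 459.4020 − 399.8000 = 59.6020
P = C − (C − P) = 63.67 − (59.6020) = 4.0680

$4.07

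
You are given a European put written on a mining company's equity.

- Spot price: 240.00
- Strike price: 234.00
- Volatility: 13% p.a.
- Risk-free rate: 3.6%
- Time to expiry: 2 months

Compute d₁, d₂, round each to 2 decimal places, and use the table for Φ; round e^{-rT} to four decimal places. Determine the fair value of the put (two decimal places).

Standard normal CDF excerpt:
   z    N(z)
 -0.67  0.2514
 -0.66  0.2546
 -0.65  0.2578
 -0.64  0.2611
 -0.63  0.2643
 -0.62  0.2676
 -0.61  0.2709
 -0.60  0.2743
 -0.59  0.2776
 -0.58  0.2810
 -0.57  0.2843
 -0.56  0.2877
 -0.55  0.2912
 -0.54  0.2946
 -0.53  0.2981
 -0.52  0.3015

T = 0.1667;  σ√T = 0.0531
d₁ = [ln(240/234) + (0.036 + 0.13²/2)·0.1667] / 0.0531 = [0.0253 + 0.0074] / 0.0531 = 0.6166 which rounds to 0.62
d₂ = d₁ − σ√T = 0.6166 − 0.0531 = 0.5636 which rounds to 0.56
exp(−rT) = exp(−0.036·0.1667) = 0.9940
N(−d₂) = N(-0.56) = 0.2877;  N(−d₁) = N(-0.62) = 0.2676
P = 234·0.9940·0.2877 − 240·0.2676 = 66.9179 − 64.2240 = 2.6939

2.69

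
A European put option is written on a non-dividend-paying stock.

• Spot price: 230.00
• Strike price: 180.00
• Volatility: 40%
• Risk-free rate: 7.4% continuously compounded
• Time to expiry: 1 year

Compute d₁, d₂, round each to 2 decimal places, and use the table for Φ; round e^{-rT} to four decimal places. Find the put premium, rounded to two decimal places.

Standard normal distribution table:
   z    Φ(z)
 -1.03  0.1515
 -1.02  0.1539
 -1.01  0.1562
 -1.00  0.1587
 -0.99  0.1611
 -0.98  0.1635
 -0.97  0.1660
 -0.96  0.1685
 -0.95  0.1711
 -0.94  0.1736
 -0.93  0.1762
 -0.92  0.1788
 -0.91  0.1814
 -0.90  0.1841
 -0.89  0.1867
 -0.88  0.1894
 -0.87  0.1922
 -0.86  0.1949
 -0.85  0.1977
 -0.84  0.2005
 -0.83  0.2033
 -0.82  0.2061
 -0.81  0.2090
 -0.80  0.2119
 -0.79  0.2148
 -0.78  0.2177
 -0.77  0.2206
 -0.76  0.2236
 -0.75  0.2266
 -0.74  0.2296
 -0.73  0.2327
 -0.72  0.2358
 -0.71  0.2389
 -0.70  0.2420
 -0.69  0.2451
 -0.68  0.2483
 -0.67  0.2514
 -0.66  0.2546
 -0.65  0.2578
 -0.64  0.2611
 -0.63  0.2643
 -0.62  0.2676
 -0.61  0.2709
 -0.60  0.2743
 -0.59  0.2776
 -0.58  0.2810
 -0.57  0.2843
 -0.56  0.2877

σ√T = 0.4·√1 = 0.4000
d₁ = [ln(230/180) + (0.074 + 0.4²/2)·1] / 0.4000 = [0.2451 + 0.1540] / 0.4000 = 0.9978 → 1.00
d₂ = d₁ − σ√T = 0.9978 − 0.4000 = 0.5978 → 0.60
e^(−rT) = e^(−0.074·1) = 0.9287
P = 180·0.9287·N(-0.60) − 230·N(-1.00) = 180·0.9287·0.2743 − 230·0.1587 = 45.8536 − 36.5010 = 9.3526

9.35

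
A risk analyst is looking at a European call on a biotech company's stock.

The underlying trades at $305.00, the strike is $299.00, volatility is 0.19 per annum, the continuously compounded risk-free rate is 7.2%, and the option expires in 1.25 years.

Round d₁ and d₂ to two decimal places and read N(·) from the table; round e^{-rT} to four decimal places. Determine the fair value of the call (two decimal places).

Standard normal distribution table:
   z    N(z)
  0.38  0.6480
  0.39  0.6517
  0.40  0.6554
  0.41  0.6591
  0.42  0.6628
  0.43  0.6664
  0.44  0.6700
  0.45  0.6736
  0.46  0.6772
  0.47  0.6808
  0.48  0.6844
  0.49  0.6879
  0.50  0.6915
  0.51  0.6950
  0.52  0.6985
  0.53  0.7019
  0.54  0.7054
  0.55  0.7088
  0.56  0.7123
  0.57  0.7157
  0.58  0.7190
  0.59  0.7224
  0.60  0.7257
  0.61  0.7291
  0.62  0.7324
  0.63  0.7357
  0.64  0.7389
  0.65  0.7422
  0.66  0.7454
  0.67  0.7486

σ√T = 0.19·√1.25 = 0.2124
d₁ = [ln(305/299) + (0.072 + 0.19²/2)·1.25] / 0.2124 = [0.0199 + 0.1126] / 0.2124 = 0.6234 ≈ 0.62
d₂ = d₁ − σ√T = 0.6234 − 0.2124 = 0.4110 ≈ 0.41
exp(−rT) = exp(−0.072·1.25) = 0.9139
N(d₁) = N(0.62) = 0.7324;  N(d₂) = N(0.41) = 0.6591
C = 305·0.7324 − 299·0.9139·0.6591 = 223.3820 − 180.1031 = 43.2789

$43.28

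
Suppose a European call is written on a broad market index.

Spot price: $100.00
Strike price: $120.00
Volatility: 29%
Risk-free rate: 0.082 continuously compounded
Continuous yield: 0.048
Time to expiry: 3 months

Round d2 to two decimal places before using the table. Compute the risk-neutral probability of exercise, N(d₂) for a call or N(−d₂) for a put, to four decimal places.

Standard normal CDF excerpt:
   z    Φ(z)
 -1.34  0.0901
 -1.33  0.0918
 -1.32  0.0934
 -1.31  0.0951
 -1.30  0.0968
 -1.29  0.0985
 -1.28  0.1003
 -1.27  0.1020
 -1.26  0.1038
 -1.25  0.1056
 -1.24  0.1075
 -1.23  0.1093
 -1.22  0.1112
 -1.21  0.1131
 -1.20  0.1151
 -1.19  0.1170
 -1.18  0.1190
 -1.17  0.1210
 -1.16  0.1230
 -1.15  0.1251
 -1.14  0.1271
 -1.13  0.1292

T = 0.25;  σ√T = 0.1450
d₁ = [ln(100/120) + (0.082 − 0.048 + ½·0.29²)·0.25] / (σ√T) = (-0.1823 + 0.0190) / 0.1450 = -1.1263 which rounds to -1.13
d₂ = -1.1263 − 0.1450 = -1.2713 which rounds to -1.27
Pr(exercise) under Q = N(d₂) = 0.1020

0.1020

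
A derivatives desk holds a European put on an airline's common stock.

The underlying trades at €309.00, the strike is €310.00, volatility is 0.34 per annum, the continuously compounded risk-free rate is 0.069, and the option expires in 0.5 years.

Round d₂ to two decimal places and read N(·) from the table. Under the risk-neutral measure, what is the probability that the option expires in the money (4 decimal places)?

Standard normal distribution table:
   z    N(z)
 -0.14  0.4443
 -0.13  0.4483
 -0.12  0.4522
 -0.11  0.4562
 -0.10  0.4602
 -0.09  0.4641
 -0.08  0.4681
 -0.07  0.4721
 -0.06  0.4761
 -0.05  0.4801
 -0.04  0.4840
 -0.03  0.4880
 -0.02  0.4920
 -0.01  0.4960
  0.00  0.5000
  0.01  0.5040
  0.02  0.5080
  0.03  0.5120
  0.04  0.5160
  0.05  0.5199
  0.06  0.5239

σ√T = 0.34 × 0.7071 = 0.2404
d₁ = [ln(309/310) + (0.069 + 0.34²/2)·0.5] / 0.2404 = [-0.0032 + 0.0634] / 0.2404 = 0.2503 which rounds to 0.25
d₂ = d₁ − σ√T = 0.2503 − 0.2404 = 0.0099 which rounds to 0.01
Risk-neutral Pr[S_T < K] = N(−d₂) = N(-0.01) = 0.4960

0.4960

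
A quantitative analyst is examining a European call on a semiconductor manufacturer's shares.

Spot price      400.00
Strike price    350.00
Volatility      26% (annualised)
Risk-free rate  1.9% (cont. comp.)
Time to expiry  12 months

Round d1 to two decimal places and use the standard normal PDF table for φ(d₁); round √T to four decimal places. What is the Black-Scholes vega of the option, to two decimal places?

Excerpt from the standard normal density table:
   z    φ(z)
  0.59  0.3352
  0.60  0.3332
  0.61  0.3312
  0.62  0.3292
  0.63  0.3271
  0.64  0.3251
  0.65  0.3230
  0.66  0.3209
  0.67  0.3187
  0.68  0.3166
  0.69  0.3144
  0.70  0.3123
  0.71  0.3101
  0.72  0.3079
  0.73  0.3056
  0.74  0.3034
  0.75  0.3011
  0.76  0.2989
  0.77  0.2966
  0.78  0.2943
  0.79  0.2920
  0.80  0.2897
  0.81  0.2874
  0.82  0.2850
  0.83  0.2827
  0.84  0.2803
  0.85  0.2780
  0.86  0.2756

σ√T = 0.26·√1 = 0.2600
d₁ = [ln(400/350) + (0.019 + 0.26²/2)·1] / 0.2600 = [0.1335 + 0.0528] / 0.2600 = 0.7167 → 0.72
√T = √1 = 1.0000
φ(d₁) = φ(0.72) = 0.3079
vega = S·φ(d₁)·√T = 400·0.3079·1.0000 = 123.1600

123.16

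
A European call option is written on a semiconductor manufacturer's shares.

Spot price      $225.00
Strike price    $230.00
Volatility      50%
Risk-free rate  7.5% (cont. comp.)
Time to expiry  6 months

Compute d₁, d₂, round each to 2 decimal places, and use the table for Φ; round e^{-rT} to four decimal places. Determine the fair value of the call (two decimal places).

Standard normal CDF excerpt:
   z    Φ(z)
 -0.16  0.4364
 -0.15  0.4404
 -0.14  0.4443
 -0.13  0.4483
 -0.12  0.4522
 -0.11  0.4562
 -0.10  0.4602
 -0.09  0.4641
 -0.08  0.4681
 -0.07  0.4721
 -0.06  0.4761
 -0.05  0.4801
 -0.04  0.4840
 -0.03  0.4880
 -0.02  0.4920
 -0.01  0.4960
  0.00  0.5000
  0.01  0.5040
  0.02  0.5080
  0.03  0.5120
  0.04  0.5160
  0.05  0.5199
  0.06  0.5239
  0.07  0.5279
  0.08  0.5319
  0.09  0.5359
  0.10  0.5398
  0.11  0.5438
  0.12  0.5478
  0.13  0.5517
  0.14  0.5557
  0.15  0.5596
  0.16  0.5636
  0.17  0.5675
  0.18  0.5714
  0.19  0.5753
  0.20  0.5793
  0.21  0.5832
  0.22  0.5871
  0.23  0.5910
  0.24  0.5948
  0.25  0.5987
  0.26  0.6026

$32.78

T = 0.5;  σ√T = 0.3536
d₁ = [ln(225/230) + (0.075 + 0.5²/2)·0.5] / 0.3536 = [-0.0220 + 0.1000] / 0.3536 = 0.2207 which rounds to 0.22
d₂ = d₁ − σ√T = 0.2207 − 0.3536 = -0.1329 which rounds to -0.13
e^(−rT) = e^(−0.075·0.5) = 0.9632
C = 225·N(0.22) − 230·0.9632·N(-0.13) = 225·0.5871 − 230·0.9632·0.4483 = 132.0975 − 99.3146 = 32.7829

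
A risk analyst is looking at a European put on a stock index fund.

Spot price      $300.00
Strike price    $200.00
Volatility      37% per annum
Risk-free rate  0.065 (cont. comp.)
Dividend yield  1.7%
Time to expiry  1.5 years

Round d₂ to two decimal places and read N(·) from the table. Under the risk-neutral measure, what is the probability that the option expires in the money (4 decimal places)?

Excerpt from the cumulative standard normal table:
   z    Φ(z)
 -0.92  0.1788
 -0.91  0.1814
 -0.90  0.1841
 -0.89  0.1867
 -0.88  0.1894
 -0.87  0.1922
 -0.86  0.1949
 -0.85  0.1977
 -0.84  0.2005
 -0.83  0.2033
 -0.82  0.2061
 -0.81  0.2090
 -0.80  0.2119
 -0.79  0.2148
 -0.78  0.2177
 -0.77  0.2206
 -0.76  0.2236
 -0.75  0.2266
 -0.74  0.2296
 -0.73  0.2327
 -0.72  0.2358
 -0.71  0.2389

T = 1.5;  σ√T = 0.4532
d₁ = [ln(300/200) + (0.065 − 0.017 + 0.37²/2)·1.5] / 0.4532 = [0.4055 + 0.1747] / 0.4532 = 1.2802 → 1.28
d₂ = d₁ − σ√T = 1.2802 − 0.4532 = 0.8271 → 0.83
Risk-neutral Pr[S_T < K] = N(−d₂) = N(-0.83) = 0.2033

0.2033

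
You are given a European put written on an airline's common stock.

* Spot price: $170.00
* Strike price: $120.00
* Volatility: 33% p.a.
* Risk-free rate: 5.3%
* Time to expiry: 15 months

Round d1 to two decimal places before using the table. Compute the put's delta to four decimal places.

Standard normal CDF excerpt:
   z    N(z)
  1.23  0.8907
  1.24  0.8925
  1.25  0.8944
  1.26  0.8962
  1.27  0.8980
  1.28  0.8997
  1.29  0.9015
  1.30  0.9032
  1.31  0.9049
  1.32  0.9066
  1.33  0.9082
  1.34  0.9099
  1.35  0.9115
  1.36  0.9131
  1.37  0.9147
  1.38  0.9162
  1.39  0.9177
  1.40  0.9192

σ√T = 0.33·√1.25 = 0.3690
ln(S/K) + (r + σ²/2)T = ln(170/120) + (0.053 + 0.33²/2)·1.25 = 0.3483 + 0.1343 = 0.4826
d₁ = 0.4826 / 0.3690 = 1.3081 ⇒ 1.31
N(d₁) = N(1.31) = 0.9049
Δ_put = N(d₁) − 1 = 0.9049 − 1 = -0.0951

-0.0951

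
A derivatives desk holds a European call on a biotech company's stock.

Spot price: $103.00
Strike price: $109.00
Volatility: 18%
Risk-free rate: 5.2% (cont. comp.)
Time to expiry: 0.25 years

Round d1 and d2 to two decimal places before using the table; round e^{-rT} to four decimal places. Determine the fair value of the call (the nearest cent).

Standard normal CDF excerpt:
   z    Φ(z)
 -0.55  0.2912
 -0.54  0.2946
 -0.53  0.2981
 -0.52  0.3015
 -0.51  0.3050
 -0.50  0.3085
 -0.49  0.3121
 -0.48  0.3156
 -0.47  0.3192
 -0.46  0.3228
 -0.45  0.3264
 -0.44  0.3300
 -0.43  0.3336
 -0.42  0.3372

$1.92

σ√T = 0.18·√0.25 = 0.0900
d₁ = [ln(103/109) + (0.052 + 0.18²/2)·0.25] / 0.0900 = [-0.0566 + 0.0170] / 0.0900 = -0.4397 → -0.44
d₂ = d₁ − σ√T = -0.4397 − 0.0900 = -0.5297 → -0.53
exp(−rT) = exp(−0.052·0.25) = 0.9871
N(d₁) = N(-0.44) = 0.3300;  N(d₂) = N(-0.53) = 0.2981
C = 103·0.3300 − 109·0.9871·0.2981 = 33.9900 − 32.0737 = 1.9163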